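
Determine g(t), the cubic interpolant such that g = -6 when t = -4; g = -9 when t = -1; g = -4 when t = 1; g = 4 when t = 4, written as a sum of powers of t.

g(t) = -(1/12)t^3 + (11/30)t^2 + (31/12)t - 103/15

Newton's divided differences:
g[-4,-1] = (-9 - (-6)) / (-1 - (-4)) = -1
g[-1,1] = (-4 - (-9)) / (1 - (-1)) = 5/2
g[1,4] = (4 - (-4)) / (4 - 1) = 8/3
g[-4,-1,1] = (5/2 - (-1)) / (1 - (-4)) = 7/10
g[-1,1,4] = (8/3 - 5/2) / (4 - (-1)) = 1/30
g[-4,-1,1,4] = (1/30 - 7/10) / (4 - (-4)) = -1/12
g(t) = -6 + (-1)·(t + 4) + (7/10)·(t + 4)(t + 1) + (-1/12)·(t + 4)(t + 1)(t - 1)
Expanding: g(t) = -(1/12)t^3 + (11/30)t^2 + (31/12)t - 103/15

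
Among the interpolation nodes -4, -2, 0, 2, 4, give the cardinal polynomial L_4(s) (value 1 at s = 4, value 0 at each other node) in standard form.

L_4(s) = (s + 4)(s + 2)s(s - 2) / [(8)·(6)·(4)·(2)]
       = (s^4 + 4s^3 - 4s^2 - 16s) / (384)

L_4(s) = (1/384)s^4 + (1/96)s^3 - (1/96)s^2 - (1/24)s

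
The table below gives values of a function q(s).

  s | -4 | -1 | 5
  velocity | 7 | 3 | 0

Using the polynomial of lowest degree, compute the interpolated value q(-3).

Evaluate each Lagrange basis at s = -3:
L_0(-3) = (-2)·(-8)/[(-3)·(-9)] = 16/27
L_1(-3) = (1)·(-8)/[(3)·(-6)] = 4/9
L_2(-3) = (1)·(-2)/[(9)·(6)] = -1/27
Sum: 7·(16/27) + 3·(4/9) + 0 = 148/27

148/27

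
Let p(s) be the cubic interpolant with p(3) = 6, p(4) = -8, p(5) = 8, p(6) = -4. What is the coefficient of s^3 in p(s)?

The leading coefficient equals the top divided difference p[3,4,5,6].
p[3,4] = (-8 - 6) / (4 - 3) = -14
p[4,5] = (8 - (-8)) / (5 - 4) = 16
p[5,6] = (-4 - 8) / (6 - 5) = -12
p[3,4,5] = (16 - (-14)) / (5 - 3) = 15
p[4,5,6] = (-12 - 16) / (6 - 4) = -14
p[3,4,5,6] = (-14 - 15) / (6 - 3) = -29/3

-29/3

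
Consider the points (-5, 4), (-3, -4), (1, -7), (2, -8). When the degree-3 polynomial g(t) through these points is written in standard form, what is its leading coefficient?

-71/840

The leading coefficient equals the top divided difference g[-5,-3,1,2].
g[-5,-3] = (-4 - 4) / (-3 - (-5)) = -4
g[-3,1] = (-7 - (-4)) / (1 - (-3)) = -3/4
g[1,2] = (-8 - (-7)) / (2 - 1) = -1
g[-5,-3,1] = (-3/4 - (-4)) / (1 - (-5)) = 13/24
g[-3,1,2] = (-1 - (-3/4)) / (2 - (-3)) = -1/20
g[-5,-3,1,2] = (-1/20 - 13/24) / (2 - (-5)) = -71/840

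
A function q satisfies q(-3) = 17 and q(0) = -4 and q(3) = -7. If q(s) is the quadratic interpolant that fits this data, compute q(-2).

Evaluate each Lagrange basis at s = -2:
L_0(-2) = (-2)·(-5)/[(-3)·(-6)] = 5/9
L_1(-2) = (1)·(-5)/[(3)·(-3)] = 5/9
L_2(-2) = (1)·(-2)/[(6)·(3)] = -1/9
Sum: 17·(5/9) + (-4)·(5/9) + (-7)·(-1/9) = 8

8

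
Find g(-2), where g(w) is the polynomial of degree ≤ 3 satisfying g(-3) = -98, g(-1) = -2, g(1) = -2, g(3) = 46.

Evaluate each Lagrange basis at w = -2:
L_0(-2) = (-1)·(-3)·(-5)/[(-2)·(-4)·(-6)] = 5/16
L_1(-2) = (1)·(-3)·(-5)/[(2)·(-2)·(-4)] = 15/16
L_2(-2) = (1)·(-1)·(-5)/[(4)·(2)·(-2)] = -5/16
L_3(-2) = (1)·(-1)·(-3)/[(6)·(4)·(2)] = 1/16
Sum: (-98)·(5/16) + (-2)·(15/16) + (-2)·(-5/16) + 46·(1/16) = -29

-29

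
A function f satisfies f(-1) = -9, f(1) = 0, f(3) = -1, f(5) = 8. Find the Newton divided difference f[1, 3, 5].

f[1,3] = (-1 - 0) / (3 - 1) = -1/2
f[3,5] = (8 - (-1)) / (5 - 3) = 9/2
f[1,3,5] = (9/2 - (-1/2)) / (5 - 1) = 5/4

5/4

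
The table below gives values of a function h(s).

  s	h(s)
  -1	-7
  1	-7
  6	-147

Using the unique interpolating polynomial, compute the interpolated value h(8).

L_0(8) = (7)·(2)/[(-2)·(-7)] = 1
L_1(8) = (9)·(2)/[(2)·(-5)] = -9/5
L_2(8) = (9)·(7)/[(7)·(5)] = 9/5
Sum: (-7)·(1) + (-7)·(-9/5) + (-147)·(9/5) = -259

-259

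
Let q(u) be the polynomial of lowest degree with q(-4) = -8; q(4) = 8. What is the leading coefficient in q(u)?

2

The leading coefficient equals the top divided difference q[-4,4].
q[-4,4] = (8 - (-8)) / (4 - (-4)) = 2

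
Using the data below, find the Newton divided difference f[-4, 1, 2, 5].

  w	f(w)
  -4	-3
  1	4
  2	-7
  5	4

86/135

f[-4,1] = (4 - (-3)) / (1 - (-4)) = 7/5
f[1,2] = (-7 - 4) / (2 - 1) = -11
f[2,5] = (4 - (-7)) / (5 - 2) = 11/3
f[-4,1,2] = (-11 - 7/5) / (2 - (-4)) = -31/15
f[1,2,5] = (11/3 - (-11)) / (5 - 1) = 11/3
f[-4,1,2,5] = (11/3 - (-31/15)) / (5 - (-4)) = 86/135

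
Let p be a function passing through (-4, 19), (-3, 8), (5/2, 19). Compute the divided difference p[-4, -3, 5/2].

2

p[-4,-3] = (8 - 19) / (-3 - (-4)) = -11
p[-3,5/2] = (19 - 8) / (5/2 - (-3)) = 2
p[-4,-3,5/2] = (2 - (-11)) / (5/2 - (-4)) = 2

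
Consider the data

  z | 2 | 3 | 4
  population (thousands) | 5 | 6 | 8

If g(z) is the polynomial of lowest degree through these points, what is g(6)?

15

Using Newton's divided-difference form:
g[2,3] = (6 - 5) / (3 - 2) = 1
g[3,4] = (8 - 6) / (4 - 3) = 2
g[2,3,4] = (2 - 1) / (4 - 2) = 1/2
g(6) = 5 + 1·(4) + (1/2)·(4)·(3) = 15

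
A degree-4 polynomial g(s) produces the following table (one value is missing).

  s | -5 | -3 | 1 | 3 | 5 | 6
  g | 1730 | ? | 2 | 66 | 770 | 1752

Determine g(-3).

The 5 known values determine g uniquely (degree ≤ 4).
L_0(-3) = (-4)·(-6)·(-8)·(-9)/[(-6)·(-8)·(-10)·(-11)] = 18/55
L_1(-3) = (2)·(-6)·(-8)·(-9)/[(6)·(-2)·(-4)·(-5)] = 18/5
L_2(-3) = (2)·(-4)·(-8)·(-9)/[(8)·(2)·(-2)·(-3)] = -6
L_3(-3) = (2)·(-4)·(-6)·(-9)/[(10)·(4)·(2)·(-1)] = 27/5
L_4(-3) = (2)·(-4)·(-6)·(-8)/[(11)·(5)·(3)·(1)] = -128/55
Sum: 1730·(18/55) + 2·(18/5) + 66·(-6) + 770·(27/5) + 1752·(-128/55) = 258

258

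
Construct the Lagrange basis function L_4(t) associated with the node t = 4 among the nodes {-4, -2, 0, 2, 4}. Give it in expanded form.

L_4(t) = (1/384)t^4 + (1/96)t^3 - (1/96)t^2 - (1/24)t

L_4(t) = (t + 4)(t + 2)t(t - 2) / [(8)·(6)·(4)·(2)]
       = (t^4 + 4t^3 - 4t^2 - 16t) / (384)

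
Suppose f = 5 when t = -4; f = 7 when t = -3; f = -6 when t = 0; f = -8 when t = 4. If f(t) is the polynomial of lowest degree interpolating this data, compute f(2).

-813/56

Evaluate each Lagrange basis at t = 2:
L_0(2) = (5)·(2)·(-2)/[(-1)·(-4)·(-8)] = 5/8
L_1(2) = (6)·(2)·(-2)/[(1)·(-3)·(-7)] = -8/7
L_2(2) = (6)·(5)·(-2)/[(4)·(3)·(-4)] = 5/4
L_3(2) = (6)·(5)·(2)/[(8)·(7)·(4)] = 15/56
Sum: 5·(5/8) + 7·(-8/7) + (-6)·(5/4) + (-8)·(15/56) = -813/56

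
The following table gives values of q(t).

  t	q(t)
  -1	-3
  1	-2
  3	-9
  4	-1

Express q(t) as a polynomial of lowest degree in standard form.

q(t) = (29/30)t^3 - (39/10)t^2 - (7/15)t + 7/5

Newton's divided differences:
q[-1,1] = (-2 - (-3)) / (1 - (-1)) = 1/2
q[1,3] = (-9 - (-2)) / (3 - 1) = -7/2
q[3,4] = (-1 - (-9)) / (4 - 3) = 8
q[-1,1,3] = (-7/2 - 1/2) / (3 - (-1)) = -1
q[1,3,4] = (8 - (-7/2)) / (4 - 1) = 23/6
q[-1,1,3,4] = (23/6 - (-1)) / (4 - (-1)) = 29/30
q(t) = -3 + (1/2)·(t + 1) + (-1)·(t + 1)(t - 1) + (29/30)·(t + 1)(t - 1)(t - 3)
Expanding: q(t) = (29/30)t^3 - (39/10)t^2 - (7/15)t + 7/5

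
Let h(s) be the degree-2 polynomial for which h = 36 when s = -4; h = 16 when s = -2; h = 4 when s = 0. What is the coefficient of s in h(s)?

L_0(s) = (s + 2)s / [8] = (1/8)s^2 + (1/4)s
L_1(s) = (s + 4)s / [-4] = -(1/4)s^2 - s
L_2(s) = (s + 4)(s + 2) / [8] = (1/8)s^2 + (3/4)s + 1
h(s) = 36·L_0 + 16·L_1 + 4·L_2
Only the coefficient of s is needed; take it from each L_i and combine:
36·(1/4) + 16·(-1) + 4·(3/4) = -4

-4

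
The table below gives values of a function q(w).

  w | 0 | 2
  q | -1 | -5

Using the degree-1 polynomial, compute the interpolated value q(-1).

1

L_0(-1) = (-3)/[(-2)] = 3/2
L_1(-1) = (-1)/[(2)] = -1/2
Sum: (-1)·(3/2) + (-5)·(-1/2) = 1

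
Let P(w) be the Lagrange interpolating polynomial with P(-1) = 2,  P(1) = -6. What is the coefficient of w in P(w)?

-4

The leading coefficient equals the top divided difference P[-1,1].
P[-1,1] = (-6 - 2) / (1 - (-1)) = -4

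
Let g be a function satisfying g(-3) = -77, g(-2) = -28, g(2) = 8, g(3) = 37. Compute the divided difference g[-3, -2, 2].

g[-3,-2] = (-28 - (-77)) / (-2 - (-3)) = 49
g[-2,2] = (8 - (-28)) / (2 - (-2)) = 9
g[-3,-2,2] = (9 - 49) / (2 - (-3)) = -8

-8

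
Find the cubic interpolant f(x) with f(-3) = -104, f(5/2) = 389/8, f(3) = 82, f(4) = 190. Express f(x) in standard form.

Newton's divided differences:
f[-3,5/2] = (389/8 - (-104)) / (5/2 - (-3)) = 111/4
f[5/2,3] = (82 - 389/8) / (3 - 5/2) = 267/4
f[3,4] = (190 - 82) / (4 - 3) = 108
f[-3,5/2,3] = (267/4 - 111/4) / (3 - (-3)) = 13/2
f[5/2,3,4] = (108 - 267/4) / (4 - 5/2) = 55/2
f[-3,5/2,3,4] = (55/2 - 13/2) / (4 - (-3)) = 3
f(x) = -104 + (111/4)·(x + 3) + (13/2)·(x + 3)(x - 5/2) + 3·(x + 3)(x - 5/2)(x - 3)
Expanding: f(x) = 3x^3 - x^2 + 4x - 2

f(x) = 3x^3 - x^2 + 4x - 2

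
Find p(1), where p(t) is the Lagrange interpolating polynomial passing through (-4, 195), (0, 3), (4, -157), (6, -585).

Evaluate each Lagrange basis at t = 1:
L_0(1) = (1)·(-3)·(-5)/[(-4)·(-8)·(-10)] = -3/64
L_1(1) = (5)·(-3)·(-5)/[(4)·(-4)·(-6)] = 25/32
L_2(1) = (5)·(1)·(-5)/[(8)·(4)·(-2)] = 25/64
L_3(1) = (5)·(1)·(-3)/[(10)·(6)·(2)] = -1/8
Sum: 195·(-3/64) + 3·(25/32) + (-157)·(25/64) + (-585)·(-1/8) = 5

5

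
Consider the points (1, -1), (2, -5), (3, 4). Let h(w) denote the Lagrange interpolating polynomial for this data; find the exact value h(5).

Evaluate each Lagrange basis at w = 5:
L_0(5) = (3)·(2)/[(-1)·(-2)] = 3
L_1(5) = (4)·(2)/[(1)·(-1)] = -8
L_2(5) = (4)·(3)/[(2)·(1)] = 6
Sum: (-1)·(3) + (-5)·(-8) + 4·(6) = 61

61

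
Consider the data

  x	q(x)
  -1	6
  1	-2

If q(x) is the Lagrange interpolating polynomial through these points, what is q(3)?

Evaluate each Lagrange basis at x = 3:
L_0(3) = (2)/[(-2)] = -1
L_1(3) = (4)/[(2)] = 2
Sum: 6·(-1) + (-2)·(2) = -10

-10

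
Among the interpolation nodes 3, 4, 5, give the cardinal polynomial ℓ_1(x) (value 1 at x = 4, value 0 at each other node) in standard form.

ℓ_1(x) = (x - 3)(x - 5) / [(1)·(-1)]
       = (x^2 - 8x + 15) / (-1)

ℓ_1(x) = -x^2 + 8x - 15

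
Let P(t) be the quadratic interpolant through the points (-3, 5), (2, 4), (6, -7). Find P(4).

-11/30

Using Newton's divided-difference form:
P[-3,2] = (4 - 5) / (2 - (-3)) = -1/5
P[2,6] = (-7 - 4) / (6 - 2) = -11/4
P[-3,2,6] = (-11/4 - (-1/5)) / (6 - (-3)) = -17/60
P(4) = 5 + (-1/5)·(7) + (-17/60)·(7)·(2) = -11/30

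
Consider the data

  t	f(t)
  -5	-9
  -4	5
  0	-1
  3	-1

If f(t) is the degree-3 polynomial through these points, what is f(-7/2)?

Evaluate each Lagrange basis at t = -7/2:
L_0(-7/2) = (1/2)·(-7/2)·(-13/2)/[(-1)·(-5)·(-8)] = -91/320
L_1(-7/2) = (3/2)·(-7/2)·(-13/2)/[(1)·(-4)·(-7)] = 39/32
L_2(-7/2) = (3/2)·(1/2)·(-13/2)/[(5)·(4)·(-3)] = 13/160
L_3(-7/2) = (3/2)·(1/2)·(-7/2)/[(8)·(7)·(3)] = -1/64
Sum: (-9)·(-91/320) + 5·(39/32) + (-1)·(13/160) + (-1)·(-1/64) = 687/80

687/80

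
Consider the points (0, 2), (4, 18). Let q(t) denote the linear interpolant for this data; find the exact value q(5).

22

L_0(5) = (1)/[(-4)] = -1/4
L_1(5) = (5)/[(4)] = 5/4
Sum: 2·(-1/4) + 18·(5/4) = 22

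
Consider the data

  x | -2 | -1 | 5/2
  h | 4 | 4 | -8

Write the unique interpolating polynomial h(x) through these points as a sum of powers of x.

Newton's divided differences:
h[-2,-1] = (4 - 4) / (-1 - (-2)) = 0
h[-1,5/2] = (-8 - 4) / (5/2 - (-1)) = -24/7
h[-2,-1,5/2] = (-24/7 - 0) / (5/2 - (-2)) = -16/21
h(x) = 4 + (-16/21)·(x + 2)(x + 1)
Expanding: h(x) = -(16/21)x^2 - (16/7)x + 52/21

h(x) = -(16/21)x^2 - (16/7)x + 52/21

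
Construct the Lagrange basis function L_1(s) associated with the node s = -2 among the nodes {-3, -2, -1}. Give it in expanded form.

L_1(s) = (s + 3)(s + 1) / [(1)·(-1)]
       = (s^2 + 4s + 3) / (-1)

L_1(s) = -s^2 - 4s - 3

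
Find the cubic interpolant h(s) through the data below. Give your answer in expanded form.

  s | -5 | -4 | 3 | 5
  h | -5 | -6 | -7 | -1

Build the Lagrange basis polynomials:
L_0(s) = (s + 4)(s - 3)(s - 5) / [-80] = -(1/80)s^3 + (1/20)s^2 + (17/80)s - 3/4
L_1(s) = (s + 5)(s - 3)(s - 5) / [63] = (1/63)s^3 - (1/21)s^2 - (25/63)s + 25/21
L_2(s) = (s + 5)(s + 4)(s - 5) / [-112] = -(1/112)s^3 - (1/28)s^2 + (25/112)s + 25/28
L_3(s) = (s + 5)(s + 4)(s - 3) / [180] = (1/180)s^3 + (1/30)s^2 - (7/180)s - 1/3
h(s) = (-5)·L_0 + (-6)·L_1 + (-7)·L_2 + (-1)·L_3
  (-5)·L_0(s) = (1/16)s^3 - (1/4)s^2 - (17/16)s + 15/4
  (-6)·L_1(s) = -(2/21)s^3 + (2/7)s^2 + (50/21)s - 50/7
  (-7)·L_2(s) = (1/16)s^3 + (1/4)s^2 - (25/16)s - 25/4
  (-1)·L_3(s) = -(1/180)s^3 - (1/30)s^2 + (7/180)s + 1/3
Adding term by term: (61/2520)s^3 + (53/210)s^2 - (517/2520)s - 391/42

h(s) = (61/2520)s^3 + (53/210)s^2 - (517/2520)s - 391/42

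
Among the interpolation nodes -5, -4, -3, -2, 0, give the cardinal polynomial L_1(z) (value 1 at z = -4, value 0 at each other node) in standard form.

L_1(z) = (z + 5)(z + 3)(z + 2)z / [(1)·(-1)·(-2)·(-4)]
       = (z^4 + 10z^3 + 31z^2 + 30z) / (-8)

L_1(z) = -(1/8)z^4 - (5/4)z^3 - (31/8)z^2 - (15/4)z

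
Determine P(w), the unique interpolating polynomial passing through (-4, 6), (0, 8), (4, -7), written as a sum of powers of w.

Build the Lagrange basis polynomials:
L_0(w) = w(w - 4) / [32] = (1/32)w^2 - (1/8)w
L_1(w) = (w + 4)(w - 4) / [-16] = -(1/16)w^2 + 1
L_2(w) = (w + 4)w / [32] = (1/32)w^2 + (1/8)w
P(w) = 6·L_0 + 8·L_1 + (-7)·L_2
  6·L_0(w) = (3/16)w^2 - (3/4)w
  8·L_1(w) = -(1/2)w^2 + 8
  (-7)·L_2(w) = -(7/32)w^2 - (7/8)w
Adding term by term: -(17/32)w^2 - (13/8)w + 8

P(w) = -(17/32)w^2 - (13/8)w + 8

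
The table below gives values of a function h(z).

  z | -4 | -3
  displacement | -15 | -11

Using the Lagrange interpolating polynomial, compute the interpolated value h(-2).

-7

L_0(-2) = (1)/[(-1)] = -1
L_1(-2) = (2)/[(1)] = 2
Sum: (-15)·(-1) + (-11)·(2) = -7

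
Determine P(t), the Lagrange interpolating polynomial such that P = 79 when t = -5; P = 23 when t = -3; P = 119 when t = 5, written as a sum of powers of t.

Build the Lagrange basis polynomials:
L_0(t) = (t + 3)(t - 5) / [20] = (1/20)t^2 - (1/10)t - 3/4
L_1(t) = (t + 5)(t - 5) / [-16] = -(1/16)t^2 + 25/16
L_2(t) = (t + 5)(t + 3) / [80] = (1/80)t^2 + (1/10)t + 3/16
P(t) = 79·L_0 + 23·L_1 + 119·L_2
  79·L_0(t) = (79/20)t^2 - (79/10)t - 237/4
  23·L_1(t) = -(23/16)t^2 + 575/16
  119·L_2(t) = (119/80)t^2 + (119/10)t + 357/16
Adding term by term: 4t^2 + 4t - 1

P(t) = 4t^2 + 4t - 1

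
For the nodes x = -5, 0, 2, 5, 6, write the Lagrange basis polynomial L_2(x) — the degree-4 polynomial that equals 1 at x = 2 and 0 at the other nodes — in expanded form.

L_2(x) = (1/168)x^4 - (1/28)x^3 - (25/168)x^2 + (25/28)x

L_2(x) = (x + 5)x(x - 5)(x - 6) / [(7)·(2)·(-3)·(-4)]
       = (x^4 - 6x^3 - 25x^2 + 150x) / (168)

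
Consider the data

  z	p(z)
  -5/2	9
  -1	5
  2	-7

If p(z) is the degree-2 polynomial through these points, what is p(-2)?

Using Newton's divided-difference form:
p[-5/2,-1] = (5 - 9) / (-1 - (-5/2)) = -8/3
p[-1,2] = (-7 - 5) / (2 - (-1)) = -4
p[-5/2,-1,2] = (-4 - (-8/3)) / (2 - (-5/2)) = -8/27
p(-2) = 9 + (-8/3)·(1/2) + (-8/27)·(1/2)·(-1) = 211/27

211/27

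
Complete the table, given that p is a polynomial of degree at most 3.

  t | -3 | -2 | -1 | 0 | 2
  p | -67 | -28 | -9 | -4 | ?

-12

The 4 known values determine p uniquely (degree ≤ 3).
L_0(2) = (4)·(3)·(2)/[(-1)·(-2)·(-3)] = -4
L_1(2) = (5)·(3)·(2)/[(1)·(-1)·(-2)] = 15
L_2(2) = (5)·(4)·(2)/[(2)·(1)·(-1)] = -20
L_3(2) = (5)·(4)·(3)/[(3)·(2)·(1)] = 10
Sum: (-67)·(-4) + (-28)·(15) + (-9)·(-20) + (-4)·(10) = -12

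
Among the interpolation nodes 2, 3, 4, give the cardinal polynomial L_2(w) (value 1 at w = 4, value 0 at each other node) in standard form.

L_2(w) = (1/2)w^2 - (5/2)w + 3

L_2(w) = (w - 2)(w - 3) / [(2)·(1)]
       = (w^2 - 5w + 6) / (2)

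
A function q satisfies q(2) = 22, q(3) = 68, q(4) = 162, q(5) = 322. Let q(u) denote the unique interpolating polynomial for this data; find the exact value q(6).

Evaluate each Lagrange basis at u = 6:
L_0(6) = (3)·(2)·(1)/[(-1)·(-2)·(-3)] = -1
L_1(6) = (4)·(2)·(1)/[(1)·(-1)·(-2)] = 4
L_2(6) = (4)·(3)·(1)/[(2)·(1)·(-1)] = -6
L_3(6) = (4)·(3)·(2)/[(3)·(2)·(1)] = 4
Sum: 22·(-1) + 68·(4) + 162·(-6) + 322·(4) = 566

566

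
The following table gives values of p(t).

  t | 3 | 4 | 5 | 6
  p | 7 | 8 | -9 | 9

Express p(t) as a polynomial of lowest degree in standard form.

p(t) = (53/6)t^3 - 115t^2 + (2875/6)t - 634

Newton's divided differences:
p[3,4] = (8 - 7) / (4 - 3) = 1
p[4,5] = (-9 - 8) / (5 - 4) = -17
p[5,6] = (9 - (-9)) / (6 - 5) = 18
p[3,4,5] = (-17 - 1) / (5 - 3) = -9
p[4,5,6] = (18 - (-17)) / (6 - 4) = 35/2
p[3,4,5,6] = (35/2 - (-9)) / (6 - 3) = 53/6
p(t) = 7 + 1·(t - 3) + (-9)·(t - 3)(t - 4) + (53/6)·(t - 3)(t - 4)(t - 5)
Expanding: p(t) = (53/6)t^3 - 115t^2 + (2875/6)t - 634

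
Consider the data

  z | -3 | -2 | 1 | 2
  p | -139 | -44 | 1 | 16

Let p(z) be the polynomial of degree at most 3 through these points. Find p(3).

Using Newton's divided-difference form:
p[-3,-2] = (-44 - (-139)) / (-2 - (-3)) = 95
p[-2,1] = (1 - (-44)) / (1 - (-2)) = 15
p[1,2] = (16 - 1) / (2 - 1) = 15
p[-3,-2,1] = (15 - 95) / (1 - (-3)) = -20
p[-2,1,2] = (15 - 15) / (2 - (-2)) = 0
p[-3,-2,1,2] = (0 - (-20)) / (2 - (-3)) = 4
p(3) = -139 + 95·(6) + (-20)·(6)·(5) + 4·(6)·(5)·(2) = 71

71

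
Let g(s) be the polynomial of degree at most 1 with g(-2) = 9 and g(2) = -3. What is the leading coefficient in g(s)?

The leading coefficient equals the top divided difference g[-2,2].
g[-2,2] = (-3 - 9) / (2 - (-2)) = -3

-3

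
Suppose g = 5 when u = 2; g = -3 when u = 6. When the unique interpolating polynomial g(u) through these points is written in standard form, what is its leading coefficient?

Build the Lagrange basis polynomials:
L_0(u) = (u - 6) / [-4] = -(1/4)u + 3/2
L_1(u) = (u - 2) / [4] = (1/4)u - 1/2
g(u) = 5·L_0 + (-3)·L_1
Only the coefficient of u is needed; take it from each L_i and combine:
5·(-1/4) + (-3)·(1/4) = -2

-2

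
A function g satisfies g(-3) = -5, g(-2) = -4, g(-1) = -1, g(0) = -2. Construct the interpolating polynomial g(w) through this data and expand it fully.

g(w) = -w^3 - 5w^2 - 5w - 2

Build the Lagrange basis polynomials:
L_0(w) = (w + 2)(w + 1)w / [-6] = -(1/6)w^3 - (1/2)w^2 - (1/3)w
L_1(w) = (w + 3)(w + 1)w / [2] = (1/2)w^3 + 2w^2 + (3/2)w
L_2(w) = (w + 3)(w + 2)w / [-2] = -(1/2)w^3 - (5/2)w^2 - 3w
L_3(w) = (w + 3)(w + 2)(w + 1) / [6] = (1/6)w^3 + w^2 + (11/6)w + 1
g(w) = (-5)·L_0 + (-4)·L_1 + (-1)·L_2 + (-2)·L_3
  (-5)·L_0(w) = (5/6)w^3 + (5/2)w^2 + (5/3)w
  (-4)·L_1(w) = -2w^3 - 8w^2 - 6w
  (-1)·L_2(w) = (1/2)w^3 + (5/2)w^2 + 3w
  (-2)·L_3(w) = -(1/3)w^3 - 2w^2 - (11/3)w - 2
Adding term by term: -w^3 - 5w^2 - 5w - 2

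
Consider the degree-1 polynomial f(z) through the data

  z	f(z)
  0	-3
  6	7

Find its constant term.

L_0(z) = (z - 6) / [-6] = -(1/6)z + 1
L_1(z) = z / [6] = (1/6)z
f(z) = (-3)·L_0 + 7·L_1
Only the constant term is needed; take it from each L_i and combine:
(-3)·(1) + 7·(0) = -3

-3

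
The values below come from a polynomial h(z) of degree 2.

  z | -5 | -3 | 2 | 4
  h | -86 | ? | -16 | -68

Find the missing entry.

The 3 known values determine h uniquely (degree ≤ 2).
Evaluate each Lagrange basis at z = -3:
L_0(-3) = (-5)·(-7)/[(-7)·(-9)] = 5/9
L_1(-3) = (2)·(-7)/[(7)·(-2)] = 1
L_2(-3) = (2)·(-5)/[(9)·(2)] = -5/9
Sum: (-86)·(5/9) + (-16)·(1) + (-68)·(-5/9) = -26

-26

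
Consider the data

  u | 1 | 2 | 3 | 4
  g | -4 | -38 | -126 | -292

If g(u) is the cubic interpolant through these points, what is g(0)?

Using Newton's divided-difference form:
g[1,2] = (-38 - (-4)) / (2 - 1) = -34
g[2,3] = (-126 - (-38)) / (3 - 2) = -88
g[3,4] = (-292 - (-126)) / (4 - 3) = -166
g[1,2,3] = (-88 - (-34)) / (3 - 1) = -27
g[2,3,4] = (-166 - (-88)) / (4 - 2) = -39
g[1,2,3,4] = (-39 - (-27)) / (4 - 1) = -4
g(0) = -4 + (-34)·(-1) + (-27)·(-1)·(-2) + (-4)·(-1)·(-2)·(-3) = 0

0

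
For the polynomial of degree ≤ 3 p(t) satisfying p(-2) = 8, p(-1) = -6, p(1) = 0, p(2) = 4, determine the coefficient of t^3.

-4/3

L_0(t) = (t + 1)(t - 1)(t - 2) / [-12] = -(1/12)t^3 + (1/6)t^2 + (1/12)t - 1/6
L_1(t) = (t + 2)(t - 1)(t - 2) / [6] = (1/6)t^3 - (1/6)t^2 - (2/3)t + 2/3
L_2(t) = (t + 2)(t + 1)(t - 2) / [-6] = -(1/6)t^3 - (1/6)t^2 + (2/3)t + 2/3
L_3(t) = (t + 2)(t + 1)(t - 1) / [12] = (1/12)t^3 + (1/6)t^2 - (1/12)t - 1/6
p(t) = 8·L_0 + (-6)·L_1 + 0·L_2 + 4·L_3
Only the coefficient of t^3 is needed; take it from each L_i and combine:
8·(-1/12) + (-6)·(1/6) + 0·(-1/6) + 4·(1/12) = -4/3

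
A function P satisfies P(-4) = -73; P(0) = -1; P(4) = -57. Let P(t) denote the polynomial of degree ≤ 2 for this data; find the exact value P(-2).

Evaluate each Lagrange basis at t = -2:
L_0(-2) = (-2)·(-6)/[(-4)·(-8)] = 3/8
L_1(-2) = (2)·(-6)/[(4)·(-4)] = 3/4
L_2(-2) = (2)·(-2)/[(8)·(4)] = -1/8
Sum: (-73)·(3/8) + (-1)·(3/4) + (-57)·(-1/8) = -21

-21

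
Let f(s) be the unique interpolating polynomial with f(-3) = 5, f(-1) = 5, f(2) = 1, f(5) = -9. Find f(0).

17/4

L_0(0) = (1)·(-2)·(-5)/[(-2)·(-5)·(-8)] = -1/8
L_1(0) = (3)·(-2)·(-5)/[(2)·(-3)·(-6)] = 5/6
L_2(0) = (3)·(1)·(-5)/[(5)·(3)·(-3)] = 1/3
L_3(0) = (3)·(1)·(-2)/[(8)·(6)·(3)] = -1/24
Sum: 5·(-1/8) + 5·(5/6) + 1·(1/3) + (-9)·(-1/24) = 17/4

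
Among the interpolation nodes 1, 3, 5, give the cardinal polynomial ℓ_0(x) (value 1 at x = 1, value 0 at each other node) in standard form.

ℓ_0(x) = (1/8)x^2 - x + 15/8

ℓ_0(x) = (x - 3)(x - 5) / [(-2)·(-4)]
       = (x^2 - 8x + 15) / (8)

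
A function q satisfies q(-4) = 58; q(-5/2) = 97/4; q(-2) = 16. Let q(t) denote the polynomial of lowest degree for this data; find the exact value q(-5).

88

Evaluate each Lagrange basis at t = -5:
L_0(-5) = (-5/2)·(-3)/[(-3/2)·(-2)] = 5/2
L_1(-5) = (-1)·(-3)/[(3/2)·(-1/2)] = -4
L_2(-5) = (-1)·(-5/2)/[(2)·(1/2)] = 5/2
Sum: 58·(5/2) + 97/4·(-4) + 16·(5/2) = 88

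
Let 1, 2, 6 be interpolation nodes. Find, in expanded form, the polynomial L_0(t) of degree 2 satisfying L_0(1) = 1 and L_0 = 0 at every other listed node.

L_0(t) = (t - 2)(t - 6) / [(-1)·(-5)]
       = (t^2 - 8t + 12) / (5)

L_0(t) = (1/5)t^2 - (8/5)t + 12/5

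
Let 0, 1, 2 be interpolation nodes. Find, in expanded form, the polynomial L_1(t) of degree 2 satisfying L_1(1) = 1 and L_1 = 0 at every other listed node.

L_1(t) = -t^2 + 2t

L_1(t) = t(t - 2) / [(1)·(-1)]
       = (t^2 - 2t) / (-1)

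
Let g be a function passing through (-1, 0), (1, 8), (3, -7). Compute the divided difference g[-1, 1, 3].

-23/8

g[-1,1] = (8 - 0) / (1 - (-1)) = 4
g[1,3] = (-7 - 8) / (3 - 1) = -15/2
g[-1,1,3] = (-15/2 - 4) / (3 - (-1)) = -23/8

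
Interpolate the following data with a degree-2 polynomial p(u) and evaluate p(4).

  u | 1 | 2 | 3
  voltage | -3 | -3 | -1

3

Using Newton's divided-difference form:
p[1,2] = (-3 - (-3)) / (2 - 1) = 0
p[2,3] = (-1 - (-3)) / (3 - 2) = 2
p[1,2,3] = (2 - 0) / (3 - 1) = 1
p(4) = -3 + 0·(3) + 1·(3)·(2) = 3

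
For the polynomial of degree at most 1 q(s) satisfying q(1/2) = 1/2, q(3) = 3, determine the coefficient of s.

Build the Lagrange basis polynomials:
L_0(s) = (s - 3) / [-5/2] = -(2/5)s + 6/5
L_1(s) = (s - 1/2) / [5/2] = (2/5)s - 1/5
q(s) = (1/2)·L_0 + 3·L_1
Only the coefficient of s is needed; take it from each L_i and combine:
(1/2)·(-2/5) + 3·(2/5) = 1

1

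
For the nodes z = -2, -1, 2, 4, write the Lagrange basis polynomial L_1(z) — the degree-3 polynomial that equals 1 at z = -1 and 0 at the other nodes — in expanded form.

L_1(z) = (1/15)z^3 - (4/15)z^2 - (4/15)z + 16/15

L_1(z) = (z + 2)(z - 2)(z - 4) / [(1)·(-3)·(-5)]
       = (z^3 - 4z^2 - 4z + 16) / (15)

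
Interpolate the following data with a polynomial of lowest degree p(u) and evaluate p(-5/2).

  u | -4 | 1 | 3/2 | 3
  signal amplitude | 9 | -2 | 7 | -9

-338/5

L_0(-5/2) = (-7/2)·(-4)·(-11/2)/[(-5)·(-11/2)·(-7)] = 2/5
L_1(-5/2) = (3/2)·(-4)·(-11/2)/[(5)·(-1/2)·(-2)] = 33/5
L_2(-5/2) = (3/2)·(-7/2)·(-11/2)/[(11/2)·(1/2)·(-3/2)] = -7
L_3(-5/2) = (3/2)·(-7/2)·(-4)/[(7)·(2)·(3/2)] = 1
Sum: 9·(2/5) + (-2)·(33/5) + 7·(-7) + (-9)·(1) = -338/5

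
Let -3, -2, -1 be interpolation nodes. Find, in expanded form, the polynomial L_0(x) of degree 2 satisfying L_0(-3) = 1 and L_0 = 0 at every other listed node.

L_0(x) = (1/2)x^2 + (3/2)x + 1

L_0(x) = (x + 2)(x + 1) / [(-1)·(-2)]
       = (x^2 + 3x + 2) / (2)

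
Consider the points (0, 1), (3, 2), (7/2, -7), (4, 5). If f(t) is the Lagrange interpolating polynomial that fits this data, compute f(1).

L_0(1) = (-2)·(-5/2)·(-3)/[(-3)·(-7/2)·(-4)] = 5/14
L_1(1) = (1)·(-5/2)·(-3)/[(3)·(-1/2)·(-1)] = 5
L_2(1) = (1)·(-2)·(-3)/[(7/2)·(1/2)·(-1/2)] = -48/7
L_3(1) = (1)·(-2)·(-5/2)/[(4)·(1)·(1/2)] = 5/2
Sum: 1·(5/14) + 2·(5) + (-7)·(-48/7) + 5·(5/2) = 496/7

496/7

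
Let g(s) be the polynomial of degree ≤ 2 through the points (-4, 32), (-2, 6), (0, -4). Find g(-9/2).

Using Newton's divided-difference form:
g[-4,-2] = (6 - 32) / (-2 - (-4)) = -13
g[-2,0] = (-4 - 6) / (0 - (-2)) = -5
g[-4,-2,0] = (-5 - (-13)) / (0 - (-4)) = 2
g(-9/2) = 32 + (-13)·(-1/2) + 2·(-1/2)·(-5/2) = 41

41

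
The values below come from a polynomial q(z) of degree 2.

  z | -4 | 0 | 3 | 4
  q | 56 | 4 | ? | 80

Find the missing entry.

49

The 3 known values determine q uniquely (degree ≤ 2).
Evaluate each Lagrange basis at z = 3:
L_0(3) = (3)·(-1)/[(-4)·(-8)] = -3/32
L_1(3) = (7)·(-1)/[(4)·(-4)] = 7/16
L_2(3) = (7)·(3)/[(8)·(4)] = 21/32
Sum: 56·(-3/32) + 4·(7/16) + 80·(21/32) = 49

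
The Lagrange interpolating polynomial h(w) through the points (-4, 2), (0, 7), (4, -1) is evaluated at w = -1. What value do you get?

223/32

Evaluate each Lagrange basis at w = -1:
L_0(-1) = (-1)·(-5)/[(-4)·(-8)] = 5/32
L_1(-1) = (3)·(-5)/[(4)·(-4)] = 15/16
L_2(-1) = (3)·(-1)/[(8)·(4)] = -3/32
Sum: 2·(5/32) + 7·(15/16) + (-1)·(-3/32) = 223/32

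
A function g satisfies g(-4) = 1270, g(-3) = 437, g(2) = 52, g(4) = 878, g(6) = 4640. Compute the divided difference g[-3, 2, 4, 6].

33

g[-3,2] = (52 - 437) / (2 - (-3)) = -77
g[2,4] = (878 - 52) / (4 - 2) = 413
g[4,6] = (4640 - 878) / (6 - 4) = 1881
g[-3,2,4] = (413 - (-77)) / (4 - (-3)) = 70
g[2,4,6] = (1881 - 413) / (6 - 2) = 367
g[-3,2,4,6] = (367 - 70) / (6 - (-3)) = 33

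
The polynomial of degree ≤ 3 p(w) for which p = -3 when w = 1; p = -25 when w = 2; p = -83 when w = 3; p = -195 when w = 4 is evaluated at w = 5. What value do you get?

Using Newton's divided-difference form:
p[1,2] = (-25 - (-3)) / (2 - 1) = -22
p[2,3] = (-83 - (-25)) / (3 - 2) = -58
p[3,4] = (-195 - (-83)) / (4 - 3) = -112
p[1,2,3] = (-58 - (-22)) / (3 - 1) = -18
p[2,3,4] = (-112 - (-58)) / (4 - 2) = -27
p[1,2,3,4] = (-27 - (-18)) / (4 - 1) = -3
p(5) = -3 + (-22)·(4) + (-18)·(4)·(3) + (-3)·(4)·(3)·(2) = -379

-379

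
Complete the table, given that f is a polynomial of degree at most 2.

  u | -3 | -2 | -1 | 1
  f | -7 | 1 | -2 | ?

-41

The 3 known values determine f uniquely (degree ≤ 2).
L_0(1) = (3)·(2)/[(-1)·(-2)] = 3
L_1(1) = (4)·(2)/[(1)·(-1)] = -8
L_2(1) = (4)·(3)/[(2)·(1)] = 6
Sum: (-7)·(3) + 1·(-8) + (-2)·(6) = -41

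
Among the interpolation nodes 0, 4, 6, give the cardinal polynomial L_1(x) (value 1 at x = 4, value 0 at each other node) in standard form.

L_1(x) = x(x - 6) / [(4)·(-2)]
       = (x^2 - 6x) / (-8)

L_1(x) = -(1/8)x^2 + (3/4)x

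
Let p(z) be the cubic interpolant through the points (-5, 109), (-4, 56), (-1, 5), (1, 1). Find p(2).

-10

Evaluate each Lagrange basis at z = 2:
L_0(2) = (6)·(3)·(1)/[(-1)·(-4)·(-6)] = -3/4
L_1(2) = (7)·(3)·(1)/[(1)·(-3)·(-5)] = 7/5
L_2(2) = (7)·(6)·(1)/[(4)·(3)·(-2)] = -7/4
L_3(2) = (7)·(6)·(3)/[(6)·(5)·(2)] = 21/10
Sum: 109·(-3/4) + 56·(7/5) + 5·(-7/4) + 1·(21/10) = -10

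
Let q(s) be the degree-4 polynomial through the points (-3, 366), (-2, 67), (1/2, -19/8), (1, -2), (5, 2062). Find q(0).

Evaluate each Lagrange basis at s = 0:
L_0(0) = (2)·(-1/2)·(-1)·(-5)/[(-1)·(-7/2)·(-4)·(-8)] = -5/112
L_1(0) = (3)·(-1/2)·(-1)·(-5)/[(1)·(-5/2)·(-3)·(-7)] = 1/7
L_2(0) = (3)·(2)·(-1)·(-5)/[(7/2)·(5/2)·(-1/2)·(-9/2)] = 32/21
L_3(0) = (3)·(2)·(-1/2)·(-5)/[(4)·(3)·(1/2)·(-4)] = -5/8
L_4(0) = (3)·(2)·(-1/2)·(-1)/[(8)·(7)·(9/2)·(4)] = 1/336
Sum: 366·(-5/112) + 67·(1/7) + (-19/8)·(32/21) + (-2)·(-5/8) + 2062·(1/336) = -3

-3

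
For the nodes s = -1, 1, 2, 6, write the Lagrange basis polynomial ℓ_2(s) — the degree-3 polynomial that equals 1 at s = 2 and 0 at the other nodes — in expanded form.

ℓ_2(s) = (s + 1)(s - 1)(s - 6) / [(3)·(1)·(-4)]
       = (s^3 - 6s^2 - s + 6) / (-12)

ℓ_2(s) = -(1/12)s^3 + (1/2)s^2 + (1/12)s - 1/2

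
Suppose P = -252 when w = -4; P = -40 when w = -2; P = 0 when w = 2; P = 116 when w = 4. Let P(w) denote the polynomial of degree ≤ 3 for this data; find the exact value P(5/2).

103/8

Evaluate each Lagrange basis at w = 5/2:
L_0(5/2) = (9/2)·(1/2)·(-3/2)/[(-2)·(-6)·(-8)] = 9/256
L_1(5/2) = (13/2)·(1/2)·(-3/2)/[(2)·(-4)·(-6)] = -13/128
L_2(5/2) = (13/2)·(9/2)·(-3/2)/[(6)·(4)·(-2)] = 117/128
L_3(5/2) = (13/2)·(9/2)·(1/2)/[(8)·(6)·(2)] = 39/256
Sum: (-252)·(9/256) + (-40)·(-13/128) + 0 + 116·(39/256) = 103/8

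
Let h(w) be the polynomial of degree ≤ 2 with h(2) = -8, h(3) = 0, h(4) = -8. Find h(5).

-32

L_0(5) = (2)·(1)/[(-1)·(-2)] = 1
L_1(5) = (3)·(1)/[(1)·(-1)] = -3
L_2(5) = (3)·(2)/[(2)·(1)] = 3
Sum: (-8)·(1) + 0 + (-8)·(3) = -32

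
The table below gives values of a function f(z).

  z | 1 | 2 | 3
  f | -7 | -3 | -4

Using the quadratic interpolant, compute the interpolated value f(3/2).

-35/8

Evaluate each Lagrange basis at z = 3/2:
L_0(3/2) = (-1/2)·(-3/2)/[(-1)·(-2)] = 3/8
L_1(3/2) = (1/2)·(-3/2)/[(1)·(-1)] = 3/4
L_2(3/2) = (1/2)·(-1/2)/[(2)·(1)] = -1/8
Sum: (-7)·(3/8) + (-3)·(3/4) + (-4)·(-1/8) = -35/8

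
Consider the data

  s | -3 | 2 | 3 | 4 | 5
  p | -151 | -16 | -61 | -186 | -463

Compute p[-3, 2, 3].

-12

p[-3,2] = (-16 - (-151)) / (2 - (-3)) = 27
p[2,3] = (-61 - (-16)) / (3 - 2) = -45
p[-3,2,3] = (-45 - 27) / (3 - (-3)) = -12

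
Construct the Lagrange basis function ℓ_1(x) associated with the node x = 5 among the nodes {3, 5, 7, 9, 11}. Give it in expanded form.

ℓ_1(x) = (x - 3)(x - 7)(x - 9)(x - 11) / [(2)·(-2)·(-4)·(-6)]
       = (x^4 - 30x^3 + 320x^2 - 1410x + 2079) / (-96)

ℓ_1(x) = -(1/96)x^4 + (5/16)x^3 - (10/3)x^2 + (235/16)x - 693/32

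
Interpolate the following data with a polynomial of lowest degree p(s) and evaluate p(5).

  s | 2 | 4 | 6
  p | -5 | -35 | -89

-59

Evaluate each Lagrange basis at s = 5:
L_0(5) = (1)·(-1)/[(-2)·(-4)] = -1/8
L_1(5) = (3)·(-1)/[(2)·(-2)] = 3/4
L_2(5) = (3)·(1)/[(4)·(2)] = 3/8
Sum: (-5)·(-1/8) + (-35)·(3/4) + (-89)·(3/8) = -59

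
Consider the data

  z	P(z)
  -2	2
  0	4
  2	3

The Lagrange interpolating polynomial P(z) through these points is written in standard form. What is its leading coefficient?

Build the Lagrange basis polynomials:
L_0(z) = z(z - 2) / [8] = (1/8)z^2 - (1/4)z
L_1(z) = (z + 2)(z - 2) / [-4] = -(1/4)z^2 + 1
L_2(z) = (z + 2)z / [8] = (1/8)z^2 + (1/4)z
P(z) = 2·L_0 + 4·L_1 + 3·L_2
Only the coefficient of z^2 is needed; take it from each L_i and combine:
2·(1/8) + 4·(-1/4) + 3·(1/8) = -3/8

-3/8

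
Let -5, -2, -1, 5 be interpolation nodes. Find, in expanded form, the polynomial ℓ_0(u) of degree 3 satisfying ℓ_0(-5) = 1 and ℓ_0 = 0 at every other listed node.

ℓ_0(u) = -(1/120)u^3 + (1/60)u^2 + (13/120)u + 1/12

ℓ_0(u) = (u + 2)(u + 1)(u - 5) / [(-3)·(-4)·(-10)]
       = (u^3 - 2u^2 - 13u - 10) / (-120)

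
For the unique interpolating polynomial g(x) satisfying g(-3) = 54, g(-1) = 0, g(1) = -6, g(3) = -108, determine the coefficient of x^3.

-3

The leading coefficient equals the top divided difference g[-3,-1,1,3].
g[-3,-1] = (0 - 54) / (-1 - (-3)) = -27
g[-1,1] = (-6 - 0) / (1 - (-1)) = -3
g[1,3] = (-108 - (-6)) / (3 - 1) = -51
g[-3,-1,1] = (-3 - (-27)) / (1 - (-3)) = 6
g[-1,1,3] = (-51 - (-3)) / (3 - (-1)) = -12
g[-3,-1,1,3] = (-12 - 6) / (3 - (-3)) = -3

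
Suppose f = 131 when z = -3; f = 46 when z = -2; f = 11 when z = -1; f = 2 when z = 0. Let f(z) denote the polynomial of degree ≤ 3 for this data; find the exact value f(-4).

290

Using Newton's divided-difference form:
f[-3,-2] = (46 - 131) / (-2 - (-3)) = -85
f[-2,-1] = (11 - 46) / (-1 - (-2)) = -35
f[-1,0] = (2 - 11) / (0 - (-1)) = -9
f[-3,-2,-1] = (-35 - (-85)) / (-1 - (-3)) = 25
f[-2,-1,0] = (-9 - (-35)) / (0 - (-2)) = 13
f[-3,-2,-1,0] = (13 - 25) / (0 - (-3)) = -4
f(-4) = 131 + (-85)·(-1) + 25·(-1)·(-2) + (-4)·(-1)·(-2)·(-3) = 290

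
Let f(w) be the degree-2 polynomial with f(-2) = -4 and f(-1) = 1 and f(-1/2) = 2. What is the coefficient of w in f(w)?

Build the Lagrange basis polynomials:
L_0(w) = (w + 1)(w + 1/2) / [3/2] = (2/3)w^2 + w + 1/3
L_1(w) = (w + 2)(w + 1/2) / [-1/2] = -2w^2 - 5w - 2
L_2(w) = (w + 2)(w + 1) / [3/4] = (4/3)w^2 + 4w + 8/3
f(w) = (-4)·L_0 + 1·L_1 + 2·L_2
Only the coefficient of w is needed; take it from each L_i and combine:
(-4)·(1) + 1·(-5) + 2·(4) = -1

-1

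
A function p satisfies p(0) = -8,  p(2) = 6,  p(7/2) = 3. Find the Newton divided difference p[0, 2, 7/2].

-18/7

p[0,2] = (6 - (-8)) / (2 - 0) = 7
p[2,7/2] = (3 - 6) / (7/2 - 2) = -2
p[0,2,7/2] = (-2 - 7) / (7/2 - 0) = -18/7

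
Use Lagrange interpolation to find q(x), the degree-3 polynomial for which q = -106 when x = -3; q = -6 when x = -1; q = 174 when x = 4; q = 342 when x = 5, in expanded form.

q(x) = 3x^3 - 2x^2 + 3x + 2

L_0(x) = (x + 1)(x - 4)(x - 5) / [-112] = -(1/112)x^3 + (1/14)x^2 - (11/112)x - 5/28
L_1(x) = (x + 3)(x - 4)(x - 5) / [60] = (1/60)x^3 - (1/10)x^2 - (7/60)x + 1
L_2(x) = (x + 3)(x + 1)(x - 5) / [-35] = -(1/35)x^3 + (1/35)x^2 + (17/35)x + 3/7
L_3(x) = (x + 3)(x + 1)(x - 4) / [48] = (1/48)x^3 - (13/48)x - 1/4
q(x) = (-106)·L_0 + (-6)·L_1 + 174·L_2 + 342·L_3
  (-106)·L_0(x) = (53/56)x^3 - (53/7)x^2 + (583/56)x + 265/14
  (-6)·L_1(x) = -(1/10)x^3 + (3/5)x^2 + (7/10)x - 6
  174·L_2(x) = -(174/35)x^3 + (174/35)x^2 + (2958/35)x + 522/7
  342·L_3(x) = (57/8)x^3 - (741/8)x - 171/2
Adding term by term: 3x^3 - 2x^2 + 3x + 2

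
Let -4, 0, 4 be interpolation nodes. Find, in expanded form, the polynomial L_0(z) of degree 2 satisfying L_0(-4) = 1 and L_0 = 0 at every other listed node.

L_0(z) = z(z - 4) / [(-4)·(-8)]
       = (z^2 - 4z) / (32)

L_0(z) = (1/32)z^2 - (1/8)z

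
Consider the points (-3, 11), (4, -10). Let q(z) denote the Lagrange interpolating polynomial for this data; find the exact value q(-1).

5

L_0(-1) = (-5)/[(-7)] = 5/7
L_1(-1) = (2)/[(7)] = 2/7
Sum: 11·(5/7) + (-10)·(2/7) = 5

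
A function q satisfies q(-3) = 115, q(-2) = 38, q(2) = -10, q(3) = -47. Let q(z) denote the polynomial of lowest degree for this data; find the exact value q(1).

Using Newton's divided-difference form:
q[-3,-2] = (38 - 115) / (-2 - (-3)) = -77
q[-2,2] = (-10 - 38) / (2 - (-2)) = -12
q[2,3] = (-47 - (-10)) / (3 - 2) = -37
q[-3,-2,2] = (-12 - (-77)) / (2 - (-3)) = 13
q[-2,2,3] = (-37 - (-12)) / (3 - (-2)) = -5
q[-3,-2,2,3] = (-5 - 13) / (3 - (-3)) = -3
q(1) = 115 + (-77)·(4) + 13·(4)·(3) + (-3)·(4)·(3)·(-1) = -1

-1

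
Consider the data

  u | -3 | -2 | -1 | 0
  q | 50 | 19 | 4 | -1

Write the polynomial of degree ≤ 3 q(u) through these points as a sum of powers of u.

Build the Lagrange basis polynomials:
L_0(u) = (u + 2)(u + 1)u / [-6] = -(1/6)u^3 - (1/2)u^2 - (1/3)u
L_1(u) = (u + 3)(u + 1)u / [2] = (1/2)u^3 + 2u^2 + (3/2)u
L_2(u) = (u + 3)(u + 2)u / [-2] = -(1/2)u^3 - (5/2)u^2 - 3u
L_3(u) = (u + 3)(u + 2)(u + 1) / [6] = (1/6)u^3 + u^2 + (11/6)u + 1
q(u) = 50·L_0 + 19·L_1 + 4·L_2 + (-1)·L_3
  50·L_0(u) = -(25/3)u^3 - 25u^2 - (50/3)u
  19·L_1(u) = (19/2)u^3 + 38u^2 + (57/2)u
  4·L_2(u) = -2u^3 - 10u^2 - 12u
  (-1)·L_3(u) = -(1/6)u^3 - u^2 - (11/6)u - 1
Adding term by term: -u^3 + 2u^2 - 2u - 1

q(u) = -u^3 + 2u^2 - 2u - 1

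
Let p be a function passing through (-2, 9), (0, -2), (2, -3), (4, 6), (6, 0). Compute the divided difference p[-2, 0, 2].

p[-2,0] = (-2 - 9) / (0 - (-2)) = -11/2
p[0,2] = (-3 - (-2)) / (2 - 0) = -1/2
p[-2,0,2] = (-1/2 - (-11/2)) / (2 - (-2)) = 5/4

5/4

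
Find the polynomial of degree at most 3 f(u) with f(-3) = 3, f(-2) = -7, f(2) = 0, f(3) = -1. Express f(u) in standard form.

L_0(u) = (u + 2)(u - 2)(u - 3) / [-30] = -(1/30)u^3 + (1/10)u^2 + (2/15)u - 2/5
L_1(u) = (u + 3)(u - 2)(u - 3) / [20] = (1/20)u^3 - (1/10)u^2 - (9/20)u + 9/10
L_2(u) = (u + 3)(u + 2)(u - 3) / [-20] = -(1/20)u^3 - (1/10)u^2 + (9/20)u + 9/10
L_3(u) = (u + 3)(u + 2)(u - 2) / [30] = (1/30)u^3 + (1/10)u^2 - (2/15)u - 2/5
f(u) = 3·L_0 + (-7)·L_1 + 0·L_2 + (-1)·L_3
  3·L_0(u) = -(1/10)u^3 + (3/10)u^2 + (2/5)u - 6/5
  (-7)·L_1(u) = -(7/20)u^3 + (7/10)u^2 + (63/20)u - 63/10
  0·L_2(u) = 0
  (-1)·L_3(u) = -(1/30)u^3 - (1/10)u^2 + (2/15)u + 2/5
Adding term by term: -(29/60)u^3 + (9/10)u^2 + (221/60)u - 71/10

f(u) = -(29/60)u^3 + (9/10)u^2 + (221/60)u - 71/10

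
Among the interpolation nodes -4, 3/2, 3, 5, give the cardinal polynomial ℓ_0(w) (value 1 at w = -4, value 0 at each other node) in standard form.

ℓ_0(w) = -(2/693)w^3 + (19/693)w^2 - (6/77)w + 5/77

ℓ_0(w) = (w - 3/2)(w - 3)(w - 5) / [(-11/2)·(-7)·(-9)]
       = (w^3 - (19/2)w^2 + 27w - 45/2) / (-693/2)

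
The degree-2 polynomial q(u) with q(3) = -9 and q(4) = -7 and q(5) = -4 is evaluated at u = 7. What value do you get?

Evaluate each Lagrange basis at u = 7:
L_0(7) = (3)·(2)/[(-1)·(-2)] = 3
L_1(7) = (4)·(2)/[(1)·(-1)] = -8
L_2(7) = (4)·(3)/[(2)·(1)] = 6
Sum: (-9)·(3) + (-7)·(-8) + (-4)·(6) = 5

5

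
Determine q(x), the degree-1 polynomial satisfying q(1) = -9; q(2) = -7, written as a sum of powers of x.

q(x) = 2x - 11

Build the Lagrange basis polynomials:
L_0(x) = (x - 2) / [-1] = -x + 2
L_1(x) = (x - 1) / [1] = x - 1
q(x) = (-9)·L_0 + (-7)·L_1
  (-9)·L_0(x) = 9x - 18
  (-7)·L_1(x) = -7x + 7
Adding term by term: 2x - 11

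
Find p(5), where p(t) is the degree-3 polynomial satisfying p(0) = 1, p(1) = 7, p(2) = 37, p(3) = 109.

451

Evaluate each Lagrange basis at t = 5:
L_0(5) = (4)·(3)·(2)/[(-1)·(-2)·(-3)] = -4
L_1(5) = (5)·(3)·(2)/[(1)·(-1)·(-2)] = 15
L_2(5) = (5)·(4)·(2)/[(2)·(1)·(-1)] = -20
L_3(5) = (5)·(4)·(3)/[(3)·(2)·(1)] = 10
Sum: 1·(-4) + 7·(15) + 37·(-20) + 109·(10) = 451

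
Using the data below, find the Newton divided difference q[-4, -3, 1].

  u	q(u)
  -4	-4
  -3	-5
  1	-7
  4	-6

1/10

q[-4,-3] = (-5 - (-4)) / (-3 - (-4)) = -1
q[-3,1] = (-7 - (-5)) / (1 - (-3)) = -1/2
q[-4,-3,1] = (-1/2 - (-1)) / (1 - (-4)) = 1/10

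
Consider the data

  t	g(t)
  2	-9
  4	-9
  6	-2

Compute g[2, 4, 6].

7/8

g[2,4] = (-9 - (-9)) / (4 - 2) = 0
g[4,6] = (-2 - (-9)) / (6 - 4) = 7/2
g[2,4,6] = (7/2 - 0) / (6 - 2) = 7/8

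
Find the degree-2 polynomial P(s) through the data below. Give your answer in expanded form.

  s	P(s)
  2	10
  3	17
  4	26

L_0(s) = (s - 3)(s - 4) / [2] = (1/2)s^2 - (7/2)s + 6
L_1(s) = (s - 2)(s - 4) / [-1] = -s^2 + 6s - 8
L_2(s) = (s - 2)(s - 3) / [2] = (1/2)s^2 - (5/2)s + 3
P(s) = 10·L_0 + 17·L_1 + 26·L_2
  10·L_0(s) = 5s^2 - 35s + 60
  17·L_1(s) = -17s^2 + 102s - 136
  26·L_2(s) = 13s^2 - 65s + 78
Adding term by term: s^2 + 2s + 2

P(s) = s^2 + 2s + 2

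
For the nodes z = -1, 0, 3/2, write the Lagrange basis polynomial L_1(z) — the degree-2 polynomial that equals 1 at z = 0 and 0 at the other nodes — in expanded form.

L_1(z) = -(2/3)z^2 + (1/3)z + 1

L_1(z) = (z + 1)(z - 3/2) / [(1)·(-3/2)]
       = (z^2 - (1/2)z - 3/2) / (-3/2)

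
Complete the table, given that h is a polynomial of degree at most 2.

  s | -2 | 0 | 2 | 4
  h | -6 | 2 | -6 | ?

-30

The 3 known values determine h uniquely (degree ≤ 2).
L_0(4) = (4)·(2)/[(-2)·(-4)] = 1
L_1(4) = (6)·(2)/[(2)·(-2)] = -3
L_2(4) = (6)·(4)/[(4)·(2)] = 3
Sum: (-6)·(1) + 2·(-3) + (-6)·(3) = -30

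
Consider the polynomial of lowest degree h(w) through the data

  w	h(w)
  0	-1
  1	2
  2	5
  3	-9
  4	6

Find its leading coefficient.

The leading coefficient equals the top divided difference h[0,1,2,3,4].
h[0,1] = (2 - (-1)) / (1 - 0) = 3
h[1,2] = (5 - 2) / (2 - 1) = 3
h[2,3] = (-9 - 5) / (3 - 2) = -14
h[3,4] = (6 - (-9)) / (4 - 3) = 15
h[0,1,2] = (3 - 3) / (2 - 0) = 0
h[1,2,3] = (-14 - 3) / (3 - 1) = -17/2
h[2,3,4] = (15 - (-14)) / (4 - 2) = 29/2
h[0,1,2,3] = (-17/2 - 0) / (3 - 0) = -17/6
h[1,2,3,4] = (29/2 - (-17/2)) / (4 - 1) = 23/3
h[0,1,2,3,4] = (23/3 - (-17/6)) / (4 - 0) = 21/8

21/8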